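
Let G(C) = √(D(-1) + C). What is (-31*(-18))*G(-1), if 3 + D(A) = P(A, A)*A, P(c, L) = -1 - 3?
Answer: 0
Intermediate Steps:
P(c, L) = -4
D(A) = -3 - 4*A
G(C) = √(1 + C) (G(C) = √((-3 - 4*(-1)) + C) = √((-3 + 4) + C) = √(1 + C))
(-31*(-18))*G(-1) = (-31*(-18))*√(1 - 1) = 558*√0 = 558*0 = 0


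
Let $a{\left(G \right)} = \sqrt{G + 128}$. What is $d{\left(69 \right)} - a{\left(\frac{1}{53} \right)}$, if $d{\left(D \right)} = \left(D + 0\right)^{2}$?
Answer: $4761 - \frac{\sqrt{359605}}{53} \approx 4749.7$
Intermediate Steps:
$a{\left(G \right)} = \sqrt{128 + G}$
$d{\left(D \right)} = D^{2}$
$d{\left(69 \right)} - a{\left(\frac{1}{53} \right)} = 69^{2} - \sqrt{128 + \frac{1}{53}} = 4761 - \sqrt{128 + \frac{1}{53}} = 4761 - \sqrt{\frac{6785}{53}} = 4761 - \frac{\sqrt{359605}}{53}$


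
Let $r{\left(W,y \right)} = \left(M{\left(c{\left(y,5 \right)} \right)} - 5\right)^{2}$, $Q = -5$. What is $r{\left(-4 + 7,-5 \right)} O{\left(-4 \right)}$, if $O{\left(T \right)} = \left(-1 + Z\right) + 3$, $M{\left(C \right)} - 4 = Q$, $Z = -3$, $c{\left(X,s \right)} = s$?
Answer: $-36$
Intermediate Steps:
$M{\left(C \right)} = -1$ ($M{\left(C \right)} = 4 - 5 = -1$)
$r{\left(W,y \right)} = 36$ ($r{\left(W,y \right)} = \left(-1 - 5\right)^{2} = \left(-6\right)^{2} = 36$)
$O{\left(T \right)} = -1$ ($O{\left(T \right)} = \left(-1 - 3\right) + 3 = -4 + 3 = -1$)
$r{\left(-4 + 7,-5 \right)} O{\left(-4 \right)} = 36 \left(-1\right) = -36$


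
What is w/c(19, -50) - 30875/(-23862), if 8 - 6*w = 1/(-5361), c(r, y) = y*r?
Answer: 157074261697/121527972900 ≈ 1.2925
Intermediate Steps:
c(r, y) = r*y
w = 42889/32166 (w = 4/3 - ⅙/(-5361) = 4/3 - ⅙*(-1/5361) = 4/3 + 1/32166 = 42889/32166 ≈ 1.3334)
w/c(19, -50) - 30875/(-23862) = 42889/(32166*((19*(-50)))) - 30875/(-23862) = (42889/32166)/(-950) - 30875*(-1/23862) = (42889/32166)*(-1/950) + 30875/23862 = -42889/30557700 + 30875/23862 = 157074261697/121527972900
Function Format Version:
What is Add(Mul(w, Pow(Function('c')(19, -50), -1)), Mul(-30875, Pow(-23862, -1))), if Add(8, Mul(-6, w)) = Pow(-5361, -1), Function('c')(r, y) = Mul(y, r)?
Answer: Rational(157074261697, 121527972900) ≈ 1.2925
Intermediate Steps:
Function('c')(r, y) = Mul(r, y)
w = Rational(42889, 32166) (w = Add(Rational(4, 3), Mul(Rational(-1, 6), Pow(-5361, -1))) = Add(Rational(4, 3), Mul(Rational(-1, 6), Rational(-1, 5361))) = Add(Rational(4, 3), Rational(1, 32166)) = Rational(42889, 32166) ≈ 1.3334)
Add(Mul(w, Pow(Function('c')(19, -50), -1)), Mul(-30875, Pow(-23862, -1))) = Add(Mul(Rational(42889, 32166), Pow(Mul(19, -50), -1)), Mul(-30875, Pow(-23862, -1))) = Add(Mul(Rational(42889, 32166), Pow(-950, -1)), Mul(-30875, Rational(-1, 23862))) = Add(Mul(Rational(42889, 32166), Rational(-1, 950)), Rational(30875, 23862)) = Add(Rational(-42889, 30557700), Rational(30875, 23862)) = Rational(157074261697, 121527972900)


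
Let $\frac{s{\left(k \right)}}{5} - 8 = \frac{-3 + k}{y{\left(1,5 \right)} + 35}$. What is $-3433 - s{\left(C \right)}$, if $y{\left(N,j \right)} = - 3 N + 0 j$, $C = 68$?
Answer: $- \frac{111461}{32} \approx -3483.2$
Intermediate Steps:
$y{\left(N,j \right)} = - 3 N$ ($y{\left(N,j \right)} = - 3 N + 0 = - 3 N$)
$s{\left(k \right)} = \frac{1265}{32} + \frac{5 k}{32}$ ($s{\left(k \right)} = 40 + 5 \frac{-3 + k}{\left(-3\right) 1 + 35} = 40 + 5 \frac{-3 + k}{-3 + 35} = 40 + 5 \frac{-3 + k}{32} = 40 + 5 \left(-3 + k\right) \frac{1}{32} = 40 + 5 \left(- \frac{3}{32} + \frac{k}{32}\right) = 40 + \left(- \frac{15}{32} + \frac{5 k}{32}\right) = \frac{1265}{32} + \frac{5 k}{32}$)
$-3433 - s{\left(C \right)} = -3433 - \left(\frac{1265}{32} + \frac{5}{32} \cdot 68\right) = -3433 - \left(\frac{1265}{32} + \frac{85}{8}\right) = -3433 - \frac{1605}{32} = - \frac{111461}{32}$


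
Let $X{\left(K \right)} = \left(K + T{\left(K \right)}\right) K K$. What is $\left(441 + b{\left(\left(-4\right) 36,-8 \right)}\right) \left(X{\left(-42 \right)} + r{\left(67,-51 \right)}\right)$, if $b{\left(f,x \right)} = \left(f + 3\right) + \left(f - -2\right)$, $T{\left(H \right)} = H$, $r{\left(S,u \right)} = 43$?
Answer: $-23405014$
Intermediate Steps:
$b{\left(f,x \right)} = 5 + 2 f$ ($b{\left(f,x \right)} = \left(3 + f\right) + \left(f + 2\right) = \left(3 + f\right) + \left(2 + f\right) = 5 + 2 f$)
$X{\left(K \right)} = 2 K^{3}$ ($X{\left(K \right)} = \left(K + K\right) K K = 2 K K^{2} = 2 K^{3}$)
$\left(441 + b{\left(\left(-4\right) 36,-8 \right)}\right) \left(X{\left(-42 \right)} + r{\left(67,-51 \right)}\right) = \left(441 + \left(5 + 2 \left(\left(-4\right) 36\right)\right)\right) \left(2 \left(-42\right)^{3} + 43\right) = \left(441 + \left(5 + 2 \left(-144\right)\right)\right) \left(2 \left(-74088\right) + 43\right) = \left(441 + \left(5 - 288\right)\right) \left(-148176 + 43\right) = \left(441 - 283\right) \left(-148133\right) = 158 \left(-148133\right) = -23405014$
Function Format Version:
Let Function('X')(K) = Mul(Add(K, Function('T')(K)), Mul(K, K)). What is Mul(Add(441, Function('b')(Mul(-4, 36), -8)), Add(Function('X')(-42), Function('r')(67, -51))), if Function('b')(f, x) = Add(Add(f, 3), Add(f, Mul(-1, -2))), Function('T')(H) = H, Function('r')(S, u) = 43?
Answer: -23405014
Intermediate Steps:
Function('b')(f, x) = Add(5, Mul(2, f)) (Function('b')(f, x) = Add(Add(3, f), Add(f, 2)) = Add(Add(3, f), Add(2, f)) = Add(5, Mul(2, f)))
Function('X')(K) = Mul(2, Pow(K, 3)) (Function('X')(K) = Mul(Add(K, K), Mul(K, K)) = Mul(Mul(2, K), Pow(K, 2)) = Mul(2, Pow(K, 3)))
Mul(Add(441, Function('b')(Mul(-4, 36), -8)), Add(Function('X')(-42), Function('r')(67, -51))) = Mul(Add(441, Add(5, Mul(2, Mul(-4, 36)))), Add(Mul(2, Pow(-42, 3)), 43)) = Mul(Add(441, Add(5, Mul(2, -144))), Add(Mul(2, -74088), 43)) = Mul(Add(441, Add(5, -288)), Add(-148176, 43)) = Mul(Add(441, -283), -148133) = Mul(158, -148133) = -23405014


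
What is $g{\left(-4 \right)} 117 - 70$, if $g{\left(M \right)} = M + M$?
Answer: $-1006$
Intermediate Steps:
$g{\left(M \right)} = 2 M$
$g{\left(-4 \right)} 117 - 70 = 2 \left(-4\right) 117 - 70 = \left(-8\right) 117 - 70 = -936 - 70 = -1006$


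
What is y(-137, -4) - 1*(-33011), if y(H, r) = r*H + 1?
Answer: 33560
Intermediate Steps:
y(H, r) = 1 + H*r (y(H, r) = H*r + 1 = 1 + H*r)
y(-137, -4) - 1*(-33011) = (1 - 137*(-4)) - 1*(-33011) = (1 + 548) + 33011 = 549 + 33011 = 33560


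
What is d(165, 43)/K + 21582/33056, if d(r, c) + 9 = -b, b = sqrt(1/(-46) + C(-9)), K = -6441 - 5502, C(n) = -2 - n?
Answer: 14336185/21932656 + sqrt(14766)/549378 ≈ 0.65387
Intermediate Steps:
K = -11943
b = sqrt(14766)/46 (b = sqrt(1/(-46) + (-2 - 1*(-9))) = sqrt(-1/46 + (-2 + 9)) = sqrt(-1/46 + 7) = sqrt(321/46) = sqrt(14766)/46 ≈ 2.6416)
d(r, c) = -9 - sqrt(14766)/46
d(165, 43)/K + 21582/33056 = (-9 - sqrt(14766)/46)/(-11943) + 21582/33056 = (-9 - sqrt(14766)/46)*(-1/11943) + 21582*(1/33056) = (1/1327 + sqrt(14766)/549378) + 10791/16528 = 14336185/21932656 + sqrt(14766)/549378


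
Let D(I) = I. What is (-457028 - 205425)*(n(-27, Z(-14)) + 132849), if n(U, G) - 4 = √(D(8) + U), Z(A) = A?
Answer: -88008868409 - 662453*I*√19 ≈ -8.8009e+10 - 2.8876e+6*I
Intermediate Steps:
n(U, G) = 4 + √(8 + U)
(-457028 - 205425)*(n(-27, Z(-14)) + 132849) = (-457028 - 205425)*((4 + √(8 - 27)) + 132849) = -662453*((4 + √(-19)) + 132849) = -662453*((4 + I*√19) + 132849) = -662453*(132853 + I*√19) = -88008868409 - 662453*I*√19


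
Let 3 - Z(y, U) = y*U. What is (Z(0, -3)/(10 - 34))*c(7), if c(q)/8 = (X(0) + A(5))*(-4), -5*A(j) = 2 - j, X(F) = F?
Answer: 12/5 ≈ 2.4000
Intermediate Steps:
A(j) = -2/5 + j/5 (A(j) = -(2 - j)/5 = -2/5 + j/5)
Z(y, U) = 3 - U*y (Z(y, U) = 3 - y*U = 3 - U*y)
c(q) = -96/5 (c(q) = 8*((0 + (-2/5 + (1/5)*5))*(-4)) = 8*((0 + (-2/5 + 1))*(-4)) = 8*((0 + 3/5)*(-4)) = 8*((3/5)*(-4)) = 8*(-12/5) = -96/5)
(Z(0, -3)/(10 - 34))*c(7) = ((3 - 1*(-3)*0)/(10 - 34))*(-96/5) = ((3 + 0)/(-24))*(-96/5) = -1/24*3*(-96/5) = -1/8*(-96/5) = 12/5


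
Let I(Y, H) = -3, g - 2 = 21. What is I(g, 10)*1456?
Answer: -4368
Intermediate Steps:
g = 23 (g = 2 + 21 = 23)
I(g, 10)*1456 = -3*1456 = -4368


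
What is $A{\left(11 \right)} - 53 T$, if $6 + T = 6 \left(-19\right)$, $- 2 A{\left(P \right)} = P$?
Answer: $\frac{12709}{2} \approx 6354.5$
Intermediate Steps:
$A{\left(P \right)} = - \frac{P}{2}$
$T = -120$ ($T = -6 + 6 \left(-19\right) = -6 - 114 = -120$)
$A{\left(11 \right)} - 53 T = \left(- \frac{1}{2}\right) 11 - -6360 = - \frac{11}{2} + 6360 = \frac{12709}{2}$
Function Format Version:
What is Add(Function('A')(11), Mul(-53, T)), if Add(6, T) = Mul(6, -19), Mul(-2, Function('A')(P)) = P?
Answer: Rational(12709, 2) ≈ 6354.5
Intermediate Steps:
Function('A')(P) = Mul(Rational(-1, 2), P)
T = -120 (T = Add(-6, Mul(6, -19)) = Add(-6, -114) = -120)
Add(Function('A')(11), Mul(-53, T)) = Add(Mul(Rational(-1, 2), 11), Mul(-53, -120)) = Add(Rational(-11, 2), 6360) = Rational(12709, 2)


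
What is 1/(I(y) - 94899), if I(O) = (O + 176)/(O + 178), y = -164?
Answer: -7/664287 ≈ -1.0538e-5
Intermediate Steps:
I(O) = (176 + O)/(178 + O)
1/(I(y) - 94899) = 1/((176 - 164)/(178 - 164) - 94899) = 1/(12/14 - 94899) = 1/((1/14)*12 - 94899) = 1/(6/7 - 94899) = 1/(-664287/7) = -7/664287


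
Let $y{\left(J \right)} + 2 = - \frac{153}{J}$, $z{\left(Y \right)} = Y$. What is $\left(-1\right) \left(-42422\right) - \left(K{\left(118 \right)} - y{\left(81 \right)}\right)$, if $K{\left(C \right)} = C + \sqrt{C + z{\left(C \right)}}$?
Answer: $\frac{380701}{9} - 2 \sqrt{59} \approx 42285.0$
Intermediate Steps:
$y{\left(J \right)} = -2 - \frac{153}{J}$
$K{\left(C \right)} = C + \sqrt{2} \sqrt{C}$ ($K{\left(C \right)} = C + \sqrt{C + C} = C + \sqrt{2 C} = C + \sqrt{2} \sqrt{C}$)
$\left(-1\right) \left(-42422\right) - \left(K{\left(118 \right)} - y{\left(81 \right)}\right) = \left(-1\right) \left(-42422\right) - \left(\left(118 + \sqrt{2} \sqrt{118}\right) - \left(-2 - \frac{153}{81}\right)\right) = 42422 - \left(\left(118 + 2 \sqrt{59}\right) - \left(-2 - \frac{17}{9}\right)\right) = 42422 - \left(\left(118 + 2 \sqrt{59}\right) - - \frac{35}{9}\right) = 42422 - \left(\left(118 + 2 \sqrt{59}\right) + \frac{35}{9}\right) = 42422 - \left(\frac{1097}{9} + 2 \sqrt{59}\right) = \frac{380701}{9} - 2 \sqrt{59}$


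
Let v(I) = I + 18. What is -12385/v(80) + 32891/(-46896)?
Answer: -292015139/2297904 ≈ -127.08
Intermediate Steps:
v(I) = 18 + I
-12385/v(80) + 32891/(-46896) = -12385/(18 + 80) + 32891/(-46896) = -12385/98 + 32891*(-1/46896) = -12385*1/98 - 32891/46896 = -12385/98 - 32891/46896 = -292015139/2297904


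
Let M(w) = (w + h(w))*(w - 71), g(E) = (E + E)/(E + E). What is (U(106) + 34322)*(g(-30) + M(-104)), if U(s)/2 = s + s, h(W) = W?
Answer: 1264789146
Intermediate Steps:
U(s) = 4*s (U(s) = 2*(s + s) = 2*(2*s) = 4*s)
g(E) = 1 (g(E) = (2*E)/((2*E)) = (2*E)*(1/(2*E)) = 1)
M(w) = 2*w*(-71 + w) (M(w) = (w + w)*(w - 71) = (2*w)*(-71 + w) = 2*w*(-71 + w))
(U(106) + 34322)*(g(-30) + M(-104)) = (4*106 + 34322)*(1 + 2*(-104)*(-71 - 104)) = (424 + 34322)*(1 + 2*(-104)*(-175)) = 34746*(1 + 36400) = 34746*36401 = 1264789146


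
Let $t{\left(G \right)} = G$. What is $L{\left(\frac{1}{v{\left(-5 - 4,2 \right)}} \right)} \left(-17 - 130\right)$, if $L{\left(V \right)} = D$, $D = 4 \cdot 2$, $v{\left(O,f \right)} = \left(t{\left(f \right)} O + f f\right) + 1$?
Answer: $-1176$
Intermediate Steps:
$v{\left(O,f \right)} = 1 + f^{2} + O f$ ($v{\left(O,f \right)} = \left(f O + f f\right) + 1 = \left(O f + f^{2}\right) + 1 = \left(f^{2} + O f\right) + 1 = 1 + f^{2} + O f$)
$D = 8$
$L{\left(V \right)} = 8$
$L{\left(\frac{1}{v{\left(-5 - 4,2 \right)}} \right)} \left(-17 - 130\right) = 8 \left(-17 - 130\right) = 8 \left(-147\right) = -1176$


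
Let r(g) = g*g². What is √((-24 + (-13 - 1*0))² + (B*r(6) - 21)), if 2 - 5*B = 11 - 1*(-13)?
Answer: 2*√2485/5 ≈ 19.940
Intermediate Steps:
B = -22/5 (B = ⅖ - (11 - 1*(-13))/5 = ⅖ - (11 + 13)/5 = ⅖ - ⅕*24 = ⅖ - 24/5 = -22/5 ≈ -4.4000)
r(g) = g³
√((-24 + (-13 - 1*0))² + (B*r(6) - 21)) = √((-24 + (-13 - 1*0))² + (-22/5*6³ - 21)) = √((-24 + (-13 + 0))² + (-22/5*216 - 21)) = √((-24 - 13)² + (-4752/5 - 21)) = √((-37)² - 4857/5) = √(1369 - 4857/5) = √(1988/5) = 2*√2485/5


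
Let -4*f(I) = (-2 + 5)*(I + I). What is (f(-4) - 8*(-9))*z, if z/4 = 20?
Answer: 6240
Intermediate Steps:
z = 80 (z = 4*20 = 80)
f(I) = -3*I/2 (f(I) = -(-2 + 5)*(I + I)/4 = -3*2*I/4 = -3*I/2)
(f(-4) - 8*(-9))*z = (-3/2*(-4) - 8*(-9))*80 = (6 + 72)*80 = 78*80 = 6240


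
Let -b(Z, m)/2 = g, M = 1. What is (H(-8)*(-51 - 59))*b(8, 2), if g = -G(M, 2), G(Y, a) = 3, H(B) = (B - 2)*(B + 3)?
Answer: -33000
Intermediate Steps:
H(B) = (-2 + B)*(3 + B)
g = -3 (g = -1*3 = -3)
b(Z, m) = 6 (b(Z, m) = -2*(-3) = 6)
(H(-8)*(-51 - 59))*b(8, 2) = ((-6 - 8 + (-8)**2)*(-51 - 59))*6 = ((-6 - 8 + 64)*(-110))*6 = (50*(-110))*6 = -5500*6 = -33000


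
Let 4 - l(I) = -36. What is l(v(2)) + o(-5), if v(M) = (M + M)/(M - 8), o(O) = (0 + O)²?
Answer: 65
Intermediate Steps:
o(O) = O²
v(M) = 2*M/(-8 + M) (v(M) = (2*M)/(-8 + M) = 2*M/(-8 + M))
l(I) = 40 (l(I) = 4 - 1*(-36) = 4 + 36 = 40)
l(v(2)) + o(-5) = 40 + (-5)² = 40 + 25 = 65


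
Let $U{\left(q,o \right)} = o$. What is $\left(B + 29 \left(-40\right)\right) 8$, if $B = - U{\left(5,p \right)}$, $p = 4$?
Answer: $-9312$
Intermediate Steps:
$B = -4$ ($B = \left(-1\right) 4 = -4$)
$\left(B + 29 \left(-40\right)\right) 8 = \left(-4 + 29 \left(-40\right)\right) 8 = \left(-4 - 1160\right) 8 = \left(-1164\right) 8 = -9312$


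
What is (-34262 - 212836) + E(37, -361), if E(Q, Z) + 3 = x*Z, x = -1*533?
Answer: -54688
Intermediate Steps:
x = -533
E(Q, Z) = -3 - 533*Z
(-34262 - 212836) + E(37, -361) = (-34262 - 212836) + (-3 - 533*(-361)) = -247098 + (-3 + 192413) = -247098 + 192410 = -54688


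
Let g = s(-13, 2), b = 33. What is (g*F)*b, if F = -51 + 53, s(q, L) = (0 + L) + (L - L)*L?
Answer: 132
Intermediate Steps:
s(q, L) = L (s(q, L) = L + 0*L = L + 0 = L)
F = 2
g = 2
(g*F)*b = (2*2)*33 = 4*33 = 132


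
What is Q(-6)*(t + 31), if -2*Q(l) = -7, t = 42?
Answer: 511/2 ≈ 255.50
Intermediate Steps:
Q(l) = 7/2 (Q(l) = -½*(-7) = 7/2)
Q(-6)*(t + 31) = 7*(42 + 31)/2 = (7/2)*73 = 511/2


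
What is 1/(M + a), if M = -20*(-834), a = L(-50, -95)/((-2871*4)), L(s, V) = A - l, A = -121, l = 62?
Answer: 3828/63851101 ≈ 5.9952e-5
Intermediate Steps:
L(s, V) = -183 (L(s, V) = -121 - 1*62 = -121 - 62 = -183)
a = 61/3828 (a = -183/((-2871*4)) = -183/(-11484) = -183*(-1/11484) = 61/3828 ≈ 0.015935)
M = 16680
1/(M + a) = 1/(16680 + 61/3828) = 1/(63851101/3828) = 3828/63851101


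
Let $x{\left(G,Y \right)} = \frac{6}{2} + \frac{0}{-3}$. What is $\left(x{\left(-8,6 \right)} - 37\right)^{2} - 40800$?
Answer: $-39644$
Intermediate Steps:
$x{\left(G,Y \right)} = 3$ ($x{\left(G,Y \right)} = 6 \cdot \frac{1}{2} + 0 \left(- \frac{1}{3}\right) = 3 + 0 = 3$)
$\left(x{\left(-8,6 \right)} - 37\right)^{2} - 40800 = \left(3 - 37\right)^{2} - 40800 = \left(-34\right)^{2} - 40800 = 1156 - 40800 = -39644$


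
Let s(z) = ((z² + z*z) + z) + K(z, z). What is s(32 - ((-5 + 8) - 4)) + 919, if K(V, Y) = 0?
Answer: 3130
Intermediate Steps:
s(z) = z + 2*z² (s(z) = ((z² + z*z) + z) + 0 = ((z² + z²) + z) + 0 = (2*z² + z) + 0 = (z + 2*z²) + 0 = z + 2*z²)
s(32 - ((-5 + 8) - 4)) + 919 = (32 - ((-5 + 8) - 4))*(1 + 2*(32 - ((-5 + 8) - 4))) + 919 = (32 - (3 - 4))*(1 + 2*(32 - (3 - 4))) + 919 = (32 - 1*(-1))*(1 + 2*(32 - 1*(-1))) + 919 = (32 + 1)*(1 + 2*(32 + 1)) + 919 = 33*(1 + 2*33) + 919 = 33*(1 + 66) + 919 = 33*67 + 919 = 2211 + 919 = 3130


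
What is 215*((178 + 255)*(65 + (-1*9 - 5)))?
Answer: 4747845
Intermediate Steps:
215*((178 + 255)*(65 + (-1*9 - 5))) = 215*(433*(65 + (-9 - 5))) = 215*(433*(65 - 14)) = 215*(433*51) = 215*22083 = 4747845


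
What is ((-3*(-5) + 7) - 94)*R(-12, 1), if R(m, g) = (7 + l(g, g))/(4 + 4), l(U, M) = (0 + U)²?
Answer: -72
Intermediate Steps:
l(U, M) = U²
R(m, g) = 7/8 + g²/8 (R(m, g) = (7 + g²)/(4 + 4) = (7 + g²)/8 = (7 + g²)*(⅛) = 7/8 + g²/8)
((-3*(-5) + 7) - 94)*R(-12, 1) = ((-3*(-5) + 7) - 94)*(7/8 + (⅛)*1²) = ((15 + 7) - 94)*(7/8 + (⅛)*1) = (22 - 94)*(7/8 + ⅛) = -72*1 = -72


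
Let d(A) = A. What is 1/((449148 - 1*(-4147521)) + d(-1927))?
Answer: 1/4594742 ≈ 2.1764e-7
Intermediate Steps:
1/((449148 - 1*(-4147521)) + d(-1927)) = 1/((449148 - 1*(-4147521)) - 1927) = 1/((449148 + 4147521) - 1927) = 1/(4596669 - 1927) = 1/4594742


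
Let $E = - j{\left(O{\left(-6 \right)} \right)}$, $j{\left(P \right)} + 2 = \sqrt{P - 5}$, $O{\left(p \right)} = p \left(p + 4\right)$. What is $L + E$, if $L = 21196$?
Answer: $21198 - \sqrt{7} \approx 21195.0$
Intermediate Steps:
$O{\left(p \right)} = p \left(4 + p\right)$
$j{\left(P \right)} = -2 + \sqrt{-5 + P}$ ($j{\left(P \right)} = -2 + \sqrt{P - 5} = -2 + \sqrt{-5 + P}$)
$E = 2 - \sqrt{7}$ ($E = - (-2 + \sqrt{-5 - 6 \left(4 - 6\right)}) = - (-2 + \sqrt{-5 - -12}) = - (-2 + \sqrt{-5 + 12}) = - (-2 + \sqrt{7}) = 2 - \sqrt{7} \approx -0.64575$)
$L + E = 21196 + \left(2 - \sqrt{7}\right) = 21198 - \sqrt{7}$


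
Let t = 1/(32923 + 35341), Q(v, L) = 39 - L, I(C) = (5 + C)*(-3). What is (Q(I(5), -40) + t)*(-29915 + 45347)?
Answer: 10402821153/8533 ≈ 1.2191e+6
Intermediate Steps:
I(C) = -15 - 3*C
t = 1/68264 ≈ 1.4649e-5
(Q(I(5), -40) + t)*(-29915 + 45347) = ((39 - 1*(-40)) + 1/68264)*(-29915 + 45347) = ((39 + 40) + 1/68264)*15432 = (79 + 1/68264)*15432 = (5392857/68264)*15432 = 10402821153/8533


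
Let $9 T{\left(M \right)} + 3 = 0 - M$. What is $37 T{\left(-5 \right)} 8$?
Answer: $\frac{592}{9} \approx 65.778$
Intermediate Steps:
$T{\left(M \right)} = - \frac{1}{3} - \frac{M}{9}$ ($T{\left(M \right)} = - \frac{1}{3} + \frac{0 - M}{9} = - \frac{1}{3} + \frac{\left(-1\right) M}{9} = - \frac{1}{3} - \frac{M}{9}$)
$37 T{\left(-5 \right)} 8 = 37 \left(- \frac{1}{3} - - \frac{5}{9}\right) 8 = 37 \left(- \frac{1}{3} + \frac{5}{9}\right) 8 = 37 \cdot \frac{2}{9} \cdot 8 = \frac{74}{9} \cdot 8 = \frac{592}{9}$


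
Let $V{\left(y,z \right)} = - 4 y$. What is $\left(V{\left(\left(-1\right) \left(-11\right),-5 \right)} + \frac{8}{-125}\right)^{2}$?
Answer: $\frac{30338064}{15625} \approx 1941.6$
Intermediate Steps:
$\left(V{\left(\left(-1\right) \left(-11\right),-5 \right)} + \frac{8}{-125}\right)^{2} = \left(- 4 \left(\left(-1\right) \left(-11\right)\right) + \frac{8}{-125}\right)^{2} = \left(\left(-4\right) 11 + 8 \left(- \frac{1}{125}\right)\right)^{2} = \left(-44 - \frac{8}{125}\right)^{2} = \left(- \frac{5508}{125}\right)^{2} = \frac{30338064}{15625}$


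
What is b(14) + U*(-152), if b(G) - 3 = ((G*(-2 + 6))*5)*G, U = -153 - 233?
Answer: 62595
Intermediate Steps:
U = -386
b(G) = 3 + 20*G**2 (b(G) = 3 + ((G*(-2 + 6))*5)*G = 3 + ((G*4)*5)*G = 3 + ((4*G)*5)*G = 3 + (20*G)*G = 3 + 20*G**2)
b(14) + U*(-152) = (3 + 20*14**2) - 386*(-152) = (3 + 20*196) + 58672 = (3 + 3920) + 58672 = 3923 + 58672 = 62595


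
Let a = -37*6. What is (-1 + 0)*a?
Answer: 222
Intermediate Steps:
a = -222
(-1 + 0)*a = (-1 + 0)*(-222) = -1*(-222) = 222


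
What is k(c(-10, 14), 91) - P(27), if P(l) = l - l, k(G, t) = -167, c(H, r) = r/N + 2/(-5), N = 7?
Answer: -167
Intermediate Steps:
c(H, r) = -⅖ + r/7 (c(H, r) = r/7 + 2/(-5) = r*(⅐) + 2*(-⅕) = r/7 - ⅖ = -⅖ + r/7)
P(l) = 0
k(c(-10, 14), 91) - P(27) = -167 - 1*0 = -167 + 0 = -167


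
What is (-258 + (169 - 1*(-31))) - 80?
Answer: -138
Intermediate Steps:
(-258 + (169 - 1*(-31))) - 80 = (-258 + (169 + 31)) - 80 = (-258 + 200) - 80 = -58 - 80 = -138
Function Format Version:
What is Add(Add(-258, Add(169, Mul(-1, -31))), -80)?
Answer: -138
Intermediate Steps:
Add(Add(-258, Add(169, Mul(-1, -31))), -80) = Add(Add(-258, Add(169, 31)), -80) = Add(Add(-258, 200), -80) = Add(-58, -80) = -138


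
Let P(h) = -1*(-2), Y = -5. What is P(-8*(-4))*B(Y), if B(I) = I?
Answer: -10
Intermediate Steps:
P(h) = 2
P(-8*(-4))*B(Y) = 2*(-5) = -10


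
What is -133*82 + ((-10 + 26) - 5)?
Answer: -10895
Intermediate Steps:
-133*82 + ((-10 + 26) - 5) = -10906 + (16 - 5) = -10906 + 11 = -10895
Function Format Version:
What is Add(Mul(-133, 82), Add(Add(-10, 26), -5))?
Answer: -10895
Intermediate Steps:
Add(Mul(-133, 82), Add(Add(-10, 26), -5)) = Add(-10906, Add(16, -5)) = Add(-10906, 11) = -10895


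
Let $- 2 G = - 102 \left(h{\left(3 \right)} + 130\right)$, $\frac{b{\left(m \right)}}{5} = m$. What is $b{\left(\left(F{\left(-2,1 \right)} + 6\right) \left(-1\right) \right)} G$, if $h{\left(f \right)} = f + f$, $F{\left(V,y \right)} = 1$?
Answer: $-242760$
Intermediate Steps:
$h{\left(f \right)} = 2 f$
$b{\left(m \right)} = 5 m$
$G = 6936$ ($G = - \frac{\left(-102\right) \left(2 \cdot 3 + 130\right)}{2} = - \frac{\left(-102\right) \left(6 + 130\right)}{2} = - \frac{\left(-102\right) 136}{2} = \left(- \frac{1}{2}\right) \left(-13872\right) = 6936$)
$b{\left(\left(F{\left(-2,1 \right)} + 6\right) \left(-1\right) \right)} G = 5 \left(1 + 6\right) \left(-1\right) 6936 = 5 \cdot 7 \left(-1\right) 6936 = 5 \left(-7\right) 6936 = \left(-35\right) 6936 = -242760$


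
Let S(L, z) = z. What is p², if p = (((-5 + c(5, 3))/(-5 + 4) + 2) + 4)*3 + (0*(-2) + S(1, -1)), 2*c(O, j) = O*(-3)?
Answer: 11881/4 ≈ 2970.3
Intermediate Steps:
c(O, j) = -3*O/2 (c(O, j) = (O*(-3))/2 = (-3*O)/2 = -3*O/2)
p = 109/2 (p = (((-5 - 3/2*5)/(-5 + 4) + 2) + 4)*3 + (0*(-2) - 1) = (((-5 - 15/2)/(-1) + 2) + 4)*3 + (0 - 1) = ((-25/2*(-1) + 2) + 4)*3 - 1 = ((25/2 + 2) + 4)*3 - 1 = (29/2 + 4)*3 - 1 = (37/2)*3 - 1 = 111/2 - 1 = 109/2 ≈ 54.500)
p² = (109/2)² = 11881/4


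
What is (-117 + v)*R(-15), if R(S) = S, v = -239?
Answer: 5340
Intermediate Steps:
(-117 + v)*R(-15) = (-117 - 239)*(-15) = -356*(-15) = 5340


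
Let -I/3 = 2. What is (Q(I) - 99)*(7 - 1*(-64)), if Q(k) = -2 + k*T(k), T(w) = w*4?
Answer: 3053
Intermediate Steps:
I = -6 (I = -3*2 = -6)
T(w) = 4*w
Q(k) = -2 + 4*k² (Q(k) = -2 + k*(4*k) = -2 + 4*k²)
(Q(I) - 99)*(7 - 1*(-64)) = ((-2 + 4*(-6)²) - 99)*(7 - 1*(-64)) = ((-2 + 4*36) - 99)*(7 + 64) = ((-2 + 144) - 99)*71 = (142 - 99)*71 = 43*71 = 3053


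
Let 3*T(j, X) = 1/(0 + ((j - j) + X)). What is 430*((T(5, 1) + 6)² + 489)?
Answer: 2047660/9 ≈ 2.2752e+5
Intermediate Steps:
T(j, X) = 1/(3*X) (T(j, X) = 1/(3*(0 + ((j - j) + X))) = 1/(3*(0 + (0 + X))) = 1/(3*(0 + X)) = 1/(3*X))
430*((T(5, 1) + 6)² + 489) = 430*(((⅓)/1 + 6)² + 489) = 430*(((⅓)*1 + 6)² + 489) = 430*((⅓ + 6)² + 489) = 430*((19/3)² + 489) = 430*(361/9 + 489) = 430*(4762/9) = 2047660/9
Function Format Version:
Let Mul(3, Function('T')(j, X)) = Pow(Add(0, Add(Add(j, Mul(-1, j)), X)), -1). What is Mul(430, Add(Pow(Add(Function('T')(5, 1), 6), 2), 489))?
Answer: Rational(2047660, 9) ≈ 2.2752e+5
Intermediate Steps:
Function('T')(j, X) = Mul(Rational(1, 3), Pow(X, -1)) (Function('T')(j, X) = Mul(Rational(1, 3), Pow(Add(0, Add(Add(j, Mul(-1, j)), X)), -1)) = Mul(Rational(1, 3), Pow(Add(0, Add(0, X)), -1)) = Mul(Rational(1, 3), Pow(Add(0, X), -1)) = Mul(Rational(1, 3), Pow(X, -1)))
Mul(430, Add(Pow(Add(Function('T')(5, 1), 6), 2), 489)) = Mul(430, Add(Pow(Add(Mul(Rational(1, 3), Pow(1, -1)), 6), 2), 489)) = Mul(430, Add(Pow(Add(Mul(Rational(1, 3), 1), 6), 2), 489)) = Mul(430, Add(Pow(Add(Rational(1, 3), 6), 2), 489)) = Mul(430, Add(Pow(Rational(19, 3), 2), 489)) = Mul(430, Add(Rational(361, 9), 489)) = Mul(430, Rational(4762, 9)) = Rational(2047660, 9)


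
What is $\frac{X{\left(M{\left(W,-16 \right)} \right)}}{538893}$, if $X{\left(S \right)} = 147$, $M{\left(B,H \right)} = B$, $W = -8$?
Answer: $\frac{49}{179631} \approx 0.00027278$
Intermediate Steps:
$\frac{X{\left(M{\left(W,-16 \right)} \right)}}{538893} = \frac{147}{538893} = 147 \cdot \frac{1}{538893} = \frac{49}{179631}$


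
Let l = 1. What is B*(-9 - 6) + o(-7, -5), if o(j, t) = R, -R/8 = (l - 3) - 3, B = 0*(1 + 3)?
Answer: 40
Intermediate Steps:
B = 0 (B = 0*4 = 0)
R = 40 (R = -8*((1 - 3) - 3) = -8*(-2 - 3) = -8*(-5) = 40)
o(j, t) = 40
B*(-9 - 6) + o(-7, -5) = 0*(-9 - 6) + 40 = 0*(-15) + 40 = 0 + 40 = 40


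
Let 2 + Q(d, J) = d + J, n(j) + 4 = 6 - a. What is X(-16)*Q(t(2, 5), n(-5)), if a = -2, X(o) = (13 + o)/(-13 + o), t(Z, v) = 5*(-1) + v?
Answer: 6/29 ≈ 0.20690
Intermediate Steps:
t(Z, v) = -5 + v
X(o) = (13 + o)/(-13 + o)
n(j) = 4 (n(j) = -4 + (6 - 1*(-2)) = -4 + (6 + 2) = -4 + 8 = 4)
Q(d, J) = -2 + J + d (Q(d, J) = -2 + (d + J) = -2 + (J + d) = -2 + J + d)
X(-16)*Q(t(2, 5), n(-5)) = ((13 - 16)/(-13 - 16))*(-2 + 4 + (-5 + 5)) = (-3/(-29))*(-2 + 4 + 0) = -1/29*(-3)*2 = (3/29)*2 = 6/29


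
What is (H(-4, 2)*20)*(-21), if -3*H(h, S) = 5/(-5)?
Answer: -140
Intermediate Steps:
H(h, S) = ⅓ (H(h, S) = -5/(3*(-5)) = -5*(-1)/(3*5) = -⅓*(-1) = ⅓)
(H(-4, 2)*20)*(-21) = ((⅓)*20)*(-21) = (20/3)*(-21) = -140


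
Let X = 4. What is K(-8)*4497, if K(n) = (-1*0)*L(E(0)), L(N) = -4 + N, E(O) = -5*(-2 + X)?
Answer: 0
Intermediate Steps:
E(O) = -10 (E(O) = -5*(-2 + 4) = -5*2 = -10)
K(n) = 0 (K(n) = (-1*0)*(-4 - 10) = 0*(-14) = 0)
K(-8)*4497 = 0*4497 = 0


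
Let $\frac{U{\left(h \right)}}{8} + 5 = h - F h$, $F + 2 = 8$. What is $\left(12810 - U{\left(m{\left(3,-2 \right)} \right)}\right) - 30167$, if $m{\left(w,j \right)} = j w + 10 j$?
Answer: $-18357$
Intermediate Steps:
$F = 6$ ($F = -2 + 8 = 6$)
$m{\left(w,j \right)} = 10 j + j w$
$U{\left(h \right)} = -40 - 40 h$ ($U{\left(h \right)} = -40 + 8 \left(h - 6 h\right) = -40 + 8 \left(- 5 h\right) = -40 - 40 h$)
$\left(12810 - U{\left(m{\left(3,-2 \right)} \right)}\right) - 30167 = \left(12810 - \left(-40 - 40 \left(- 2 \left(10 + 3\right)\right)\right)\right) - 30167 = \left(12810 - \left(-40 - 40 \left(\left(-2\right) 13\right)\right)\right) - 30167 = \left(12810 - \left(-40 - -1040\right)\right) - 30167 = \left(12810 - \left(-40 + 1040\right)\right) - 30167 = \left(12810 - 1000\right) - 30167 = 11810 - 30167 = -18357$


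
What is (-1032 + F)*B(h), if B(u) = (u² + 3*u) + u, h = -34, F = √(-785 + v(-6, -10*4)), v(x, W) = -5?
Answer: -1052640 + 1020*I*√790 ≈ -1.0526e+6 + 28669.0*I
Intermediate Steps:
F = I*√790 (F = √(-785 - 5) = √(-790) = I*√790 ≈ 28.107*I)
B(u) = u² + 4*u
(-1032 + F)*B(h) = (-1032 + I*√790)*(-34*(4 - 34)) = (-1032 + I*√790)*(-34*(-30)) = (-1032 + I*√790)*1020 = -1052640 + 1020*I*√790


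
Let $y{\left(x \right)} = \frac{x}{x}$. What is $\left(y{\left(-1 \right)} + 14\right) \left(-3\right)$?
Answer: $-45$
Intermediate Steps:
$y{\left(x \right)} = 1$
$\left(y{\left(-1 \right)} + 14\right) \left(-3\right) = \left(1 + 14\right) \left(-3\right) = 15 \left(-3\right) = -45$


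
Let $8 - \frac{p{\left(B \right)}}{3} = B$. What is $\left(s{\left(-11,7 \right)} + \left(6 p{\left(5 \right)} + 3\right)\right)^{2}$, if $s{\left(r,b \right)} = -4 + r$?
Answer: $1764$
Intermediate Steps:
$p{\left(B \right)} = 24 - 3 B$
$\left(s{\left(-11,7 \right)} + \left(6 p{\left(5 \right)} + 3\right)\right)^{2} = \left(\left(-4 - 11\right) + \left(6 \left(24 - 15\right) + 3\right)\right)^{2} = \left(-15 + \left(6 \left(24 - 15\right) + 3\right)\right)^{2} = \left(-15 + \left(6 \cdot 9 + 3\right)\right)^{2} = \left(-15 + \left(54 + 3\right)\right)^{2} = \left(-15 + 57\right)^{2} = 42^{2} = 1764$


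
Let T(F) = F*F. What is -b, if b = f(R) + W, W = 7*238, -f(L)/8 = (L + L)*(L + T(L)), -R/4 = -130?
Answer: 2254052734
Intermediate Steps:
R = 520 (R = -4*(-130) = 520)
T(F) = F²
f(L) = -16*L*(L + L²) (f(L) = -8*(L + L)*(L + L²) = -8*2*L*(L + L²) = -16*L*(L + L²))
W = 1666
b = -2254052734 (b = -16*520²*(1 + 520) + 1666 = -16*270400*521 + 1666 = -2254054400 + 1666 = -2254052734)
-b = -1*(-2254052734) = 2254052734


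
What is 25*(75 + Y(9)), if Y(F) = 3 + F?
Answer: 2175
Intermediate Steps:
25*(75 + Y(9)) = 25*(75 + (3 + 9)) = 25*(75 + 12) = 25*87 = 2175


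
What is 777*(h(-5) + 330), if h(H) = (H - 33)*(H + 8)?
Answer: 167832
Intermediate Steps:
h(H) = (-33 + H)*(8 + H)
777*(h(-5) + 330) = 777*((-264 + (-5)² - 25*(-5)) + 330) = 777*((-264 + 25 + 125) + 330) = 777*(-114 + 330) = 777*216 = 167832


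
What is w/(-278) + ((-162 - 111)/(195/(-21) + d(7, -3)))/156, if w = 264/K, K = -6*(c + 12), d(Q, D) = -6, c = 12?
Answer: 10805/89238 ≈ 0.12108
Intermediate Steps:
K = -144 (K = -6*(12 + 12) = -6*24 = -144)
w = -11/6 (w = 264/(-144) = 264*(-1/144) = -11/6 ≈ -1.8333)
w/(-278) + ((-162 - 111)/(195/(-21) + d(7, -3)))/156 = -11/6/(-278) + ((-162 - 111)/(195/(-21) - 6))/156 = -11/6*(-1/278) - 273/(195*(-1/21) - 6)*(1/156) = 11/1668 - 273/(-65/7 - 6)*(1/156) = 11/1668 - 273/(-107/7)*(1/156) = 11/1668 - 273*(-7/107)*(1/156) = 11/1668 + (1911/107)*(1/156) = 11/1668 + 49/428 = 10805/89238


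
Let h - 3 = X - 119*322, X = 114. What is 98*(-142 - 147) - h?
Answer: 9879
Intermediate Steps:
h = -38201 (h = 3 + (114 - 119*322) = 3 + (114 - 38318) = 3 - 38204 = -38201)
98*(-142 - 147) - h = 98*(-142 - 147) - 1*(-38201) = 98*(-289) + 38201 = -28322 + 38201 = 9879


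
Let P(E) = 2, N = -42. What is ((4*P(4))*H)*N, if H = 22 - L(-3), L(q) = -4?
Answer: -8736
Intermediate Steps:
H = 26 (H = 22 - 1*(-4) = 22 + 4 = 26)
((4*P(4))*H)*N = ((4*2)*26)*(-42) = (8*26)*(-42) = 208*(-42) = -8736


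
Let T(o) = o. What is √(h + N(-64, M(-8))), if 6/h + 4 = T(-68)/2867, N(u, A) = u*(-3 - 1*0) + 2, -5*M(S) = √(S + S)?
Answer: √1601183822/2884 ≈ 13.875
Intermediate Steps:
M(S) = -√2*√S/5 (M(S) = -√(S + S)/5 = -√2*√S/5)
N(u, A) = 2 - 3*u (N(u, A) = u*(-3 + 0) + 2 = u*(-3) + 2 = -3*u + 2 = 2 - 3*u)
h = -8601/5768 (h = 6/(-4 - 68/2867) = 6/(-11536/2867) = 6*(-2867/11536) = -8601/5768 ≈ -1.4912)
√(h + N(-64, M(-8))) = √(-8601/5768 + (2 - 3*(-64))) = √(-8601/5768 + (2 + 192)) = √(-8601/5768 + 194) = √(1110391/5768) = √1601183822/2884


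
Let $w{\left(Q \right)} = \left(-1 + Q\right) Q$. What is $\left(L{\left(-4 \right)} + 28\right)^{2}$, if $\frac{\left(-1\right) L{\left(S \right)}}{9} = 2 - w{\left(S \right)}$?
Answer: $36100$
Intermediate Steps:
$w{\left(Q \right)} = Q \left(-1 + Q\right)$
$L{\left(S \right)} = -18 + 9 S \left(-1 + S\right)$ ($L{\left(S \right)} = - 9 \left(2 - S \left(-1 + S\right)\right) = -18 + 9 S \left(-1 + S\right)$)
$\left(L{\left(-4 \right)} + 28\right)^{2} = \left(\left(-18 + 9 \left(-4\right) \left(-1 - 4\right)\right) + 28\right)^{2} = \left(\left(-18 + 9 \left(-4\right) \left(-5\right)\right) + 28\right)^{2} = \left(\left(-18 + 180\right) + 28\right)^{2} = \left(162 + 28\right)^{2} = 190^{2} = 36100$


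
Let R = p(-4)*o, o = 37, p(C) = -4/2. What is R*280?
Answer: -20720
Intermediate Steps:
p(C) = -2 (p(C) = -4*½ = -2)
R = -74 (R = -2*37 = -74)
R*280 = -74*280 = -20720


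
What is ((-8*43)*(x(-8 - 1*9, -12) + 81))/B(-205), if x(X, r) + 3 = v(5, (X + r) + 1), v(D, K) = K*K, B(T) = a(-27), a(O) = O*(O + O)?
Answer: -148264/729 ≈ -203.38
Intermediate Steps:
a(O) = 2*O² (a(O) = O*(2*O) = 2*O²)
B(T) = 1458 (B(T) = 2*(-27)² = 2*729 = 1458)
v(D, K) = K²
x(X, r) = -3 + (1 + X + r)² (x(X, r) = -3 + ((X + r) + 1)² = -3 + (1 + X + r)²)
((-8*43)*(x(-8 - 1*9, -12) + 81))/B(-205) = ((-8*43)*((-3 + (1 + (-8 - 1*9) - 12)²) + 81))/1458 = -344*((-3 + (1 + (-8 - 9) - 12)²) + 81)*(1/1458) = -344*((-3 + (1 - 17 - 12)²) + 81)*(1/1458) = -344*((-3 + (-28)²) + 81)*(1/1458) = -344*((-3 + 784) + 81)*(1/1458) = -344*(781 + 81)*(1/1458) = -344*862*(1/1458) = -296528*1/1458 = -148264/729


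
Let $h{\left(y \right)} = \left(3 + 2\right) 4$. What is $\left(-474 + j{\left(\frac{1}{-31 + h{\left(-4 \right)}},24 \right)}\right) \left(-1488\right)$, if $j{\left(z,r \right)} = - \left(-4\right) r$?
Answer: $562464$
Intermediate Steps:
$h{\left(y \right)} = 20$ ($h{\left(y \right)} = 5 \cdot 4 = 20$)
$j{\left(z,r \right)} = 4 r$
$\left(-474 + j{\left(\frac{1}{-31 + h{\left(-4 \right)}},24 \right)}\right) \left(-1488\right) = \left(-474 + 4 \cdot 24\right) \left(-1488\right) = \left(-474 + 96\right) \left(-1488\right) = \left(-378\right) \left(-1488\right) = 562464$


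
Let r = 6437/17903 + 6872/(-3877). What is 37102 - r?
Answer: 2575345333129/69409931 ≈ 37103.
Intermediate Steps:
r = -98073167/69409931 (r = 6437*(1/17903) + 6872*(-1/3877) = 6437/17903 - 6872/3877 = -98073167/69409931 ≈ -1.4130)
37102 - r = 37102 - 1*(-98073167/69409931) = 37102 + 98073167/69409931 = 2575345333129/69409931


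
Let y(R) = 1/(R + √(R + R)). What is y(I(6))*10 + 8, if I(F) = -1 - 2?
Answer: 6 - 2*I*√6/3 ≈ 6.0 - 1.633*I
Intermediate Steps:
I(F) = -3
y(R) = 1/(R + √2*√R) (y(R) = 1/(R + √(2*R)) = 1/(R + √2*√R))
y(I(6))*10 + 8 = 10/(-3 + √2*√(-3)) + 8 = 10/(-3 + √2*(I*√3)) + 8 = 10/(-3 + I*√6) + 8 = 8 + 10/(-3 + I*√6)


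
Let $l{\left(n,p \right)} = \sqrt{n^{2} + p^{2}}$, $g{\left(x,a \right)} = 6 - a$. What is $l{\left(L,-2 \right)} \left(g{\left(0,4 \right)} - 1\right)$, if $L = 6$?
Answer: $2 \sqrt{10} \approx 6.3246$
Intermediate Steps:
$l{\left(L,-2 \right)} \left(g{\left(0,4 \right)} - 1\right) = \sqrt{6^{2} + \left(-2\right)^{2}} \left(\left(6 - 4\right) - 1\right) = \sqrt{36 + 4} \left(\left(6 - 4\right) - 1\right) = \sqrt{40} \left(2 - 1\right) = 2 \sqrt{10} \cdot 1 = 2 \sqrt{10}$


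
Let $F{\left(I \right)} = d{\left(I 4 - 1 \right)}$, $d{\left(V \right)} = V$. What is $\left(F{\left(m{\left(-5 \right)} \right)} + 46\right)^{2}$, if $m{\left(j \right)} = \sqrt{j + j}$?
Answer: $1865 + 360 i \sqrt{10} \approx 1865.0 + 1138.4 i$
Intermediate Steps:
$m{\left(j \right)} = \sqrt{2} \sqrt{j}$ ($m{\left(j \right)} = \sqrt{2 j} = \sqrt{2} \sqrt{j}$)
$F{\left(I \right)} = -1 + 4 I$ ($F{\left(I \right)} = I 4 - 1 = 4 I - 1 = -1 + 4 I$)
$\left(F{\left(m{\left(-5 \right)} \right)} + 46\right)^{2} = \left(\left(-1 + 4 \sqrt{2} \sqrt{-5}\right) + 46\right)^{2} = \left(\left(-1 + 4 \sqrt{2} i \sqrt{5}\right) + 46\right)^{2} = \left(\left(-1 + 4 i \sqrt{10}\right) + 46\right)^{2} = \left(45 + 4 i \sqrt{10}\right)^{2}$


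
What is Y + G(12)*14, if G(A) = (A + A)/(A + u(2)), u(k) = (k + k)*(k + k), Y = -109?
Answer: -97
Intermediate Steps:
u(k) = 4*k² (u(k) = (2*k)*(2*k) = 4*k²)
G(A) = 2*A/(16 + A) (G(A) = (A + A)/(A + 4*2²) = (2*A)/(A + 4*4) = (2*A)/(A + 16) = (2*A)/(16 + A) = 2*A/(16 + A))
Y + G(12)*14 = -109 + (2*12/(16 + 12))*14 = -109 + (2*12/28)*14 = -109 + (2*12*(1/28))*14 = -109 + (6/7)*14 = -109 + 12 = -97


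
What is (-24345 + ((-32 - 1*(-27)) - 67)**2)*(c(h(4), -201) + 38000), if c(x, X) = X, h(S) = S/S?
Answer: -724266639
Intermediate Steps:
h(S) = 1
(-24345 + ((-32 - 1*(-27)) - 67)**2)*(c(h(4), -201) + 38000) = (-24345 + ((-32 - 1*(-27)) - 67)**2)*(-201 + 38000) = (-24345 + ((-32 + 27) - 67)**2)*37799 = (-24345 + (-5 - 67)**2)*37799 = (-24345 + (-72)**2)*37799 = (-24345 + 5184)*37799 = -19161*37799 = -724266639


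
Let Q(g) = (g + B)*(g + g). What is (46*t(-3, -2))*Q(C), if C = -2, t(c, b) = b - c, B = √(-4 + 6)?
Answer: 368 - 184*√2 ≈ 107.78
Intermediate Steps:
B = √2 ≈ 1.4142
Q(g) = 2*g*(g + √2) (Q(g) = (g + √2)*(g + g) = (g + √2)*(2*g) = 2*g*(g + √2))
(46*t(-3, -2))*Q(C) = (46*(-2 - 1*(-3)))*(2*(-2)*(-2 + √2)) = (46*(-2 + 3))*(8 - 4*√2) = (46*1)*(8 - 4*√2) = 46*(8 - 4*√2) = 368 - 184*√2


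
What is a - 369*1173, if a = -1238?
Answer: -434075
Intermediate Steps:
a - 369*1173 = -1238 - 369*1173 = -1238 - 432837 = -434075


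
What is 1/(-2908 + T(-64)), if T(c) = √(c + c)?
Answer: -727/2114148 - I*√2/1057074 ≈ -0.00034387 - 1.3379e-6*I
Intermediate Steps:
T(c) = √2*√c (T(c) = √(2*c) = √2*√c)
1/(-2908 + T(-64)) = 1/(-2908 + √2*√(-64)) = 1/(-2908 + √2*(8*I)) = 1/(-2908 + 8*I*√2)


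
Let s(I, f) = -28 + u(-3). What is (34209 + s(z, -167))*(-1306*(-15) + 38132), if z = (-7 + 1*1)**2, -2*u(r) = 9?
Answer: 1972735933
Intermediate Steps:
u(r) = -9/2 (u(r) = -1/2*9 = -9/2)
z = 36 (z = (-7 + 1)**2 = (-6)**2 = 36)
s(I, f) = -65/2 (s(I, f) = -28 - 9/2 = -65/2)
(34209 + s(z, -167))*(-1306*(-15) + 38132) = (34209 - 65/2)*(-1306*(-15) + 38132) = 68353*(19590 + 38132)/2 = (68353/2)*57722 = 1972735933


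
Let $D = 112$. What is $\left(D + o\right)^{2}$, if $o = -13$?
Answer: $9801$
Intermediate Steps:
$\left(D + o\right)^{2} = \left(112 - 13\right)^{2} = 99^{2} = 9801$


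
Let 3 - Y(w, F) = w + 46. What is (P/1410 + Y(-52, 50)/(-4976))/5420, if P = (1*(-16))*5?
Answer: -41077/3802758720 ≈ -1.0802e-5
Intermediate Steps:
Y(w, F) = -43 - w (Y(w, F) = 3 - (w + 46) = 3 - (46 + w) = 3 + (-46 - w) = -43 - w)
P = -80 (P = -16*5 = -80)
(P/1410 + Y(-52, 50)/(-4976))/5420 = (-80/1410 + (-43 - 1*(-52))/(-4976))/5420 = (-80*1/1410 + (-43 + 52)*(-1/4976))*(1/5420) = (-8/141 + 9*(-1/4976))*(1/5420) = (-8/141 - 9/4976)*(1/5420) = -41077/701616*1/5420 = -41077/3802758720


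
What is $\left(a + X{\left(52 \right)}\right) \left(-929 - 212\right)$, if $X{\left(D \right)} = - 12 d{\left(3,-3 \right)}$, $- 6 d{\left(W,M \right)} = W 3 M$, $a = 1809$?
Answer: $-2002455$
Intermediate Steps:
$d{\left(W,M \right)} = - \frac{M W}{2}$ ($d{\left(W,M \right)} = - \frac{W 3 M}{6} = - \frac{3 W M}{6} = - \frac{3 M W}{6} = - \frac{M W}{2}$)
$X{\left(D \right)} = -54$ ($X{\left(D \right)} = - 12 \left(\left(- \frac{1}{2}\right) \left(-3\right) 3\right) = \left(-12\right) \frac{9}{2} = -54$)
$\left(a + X{\left(52 \right)}\right) \left(-929 - 212\right) = \left(1809 - 54\right) \left(-929 - 212\right) = 1755 \left(-1141\right) = -2002455$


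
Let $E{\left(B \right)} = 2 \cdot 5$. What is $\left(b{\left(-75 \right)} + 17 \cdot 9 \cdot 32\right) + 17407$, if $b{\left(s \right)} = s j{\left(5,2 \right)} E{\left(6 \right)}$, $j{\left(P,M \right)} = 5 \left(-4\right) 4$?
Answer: $82303$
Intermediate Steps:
$j{\left(P,M \right)} = -80$ ($j{\left(P,M \right)} = \left(-20\right) 4 = -80$)
$E{\left(B \right)} = 10$
$b{\left(s \right)} = - 800 s$ ($b{\left(s \right)} = s \left(-80\right) 10 = - 80 s 10 = - 800 s$)
$\left(b{\left(-75 \right)} + 17 \cdot 9 \cdot 32\right) + 17407 = \left(\left(-800\right) \left(-75\right) + 17 \cdot 9 \cdot 32\right) + 17407 = \left(60000 + 153 \cdot 32\right) + 17407 = \left(60000 + 4896\right) + 17407 = 64896 + 17407 = 82303$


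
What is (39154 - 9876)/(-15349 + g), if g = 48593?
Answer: 14639/16622 ≈ 0.88070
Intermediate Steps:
(39154 - 9876)/(-15349 + g) = (39154 - 9876)/(-15349 + 48593) = 29278/33244 = 29278*(1/33244) = 14639/16622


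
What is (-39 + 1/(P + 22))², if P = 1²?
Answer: 802816/529 ≈ 1517.6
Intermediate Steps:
P = 1
(-39 + 1/(P + 22))² = (-39 + 1/(1 + 22))² = (-39 + 1/23)² = (-896/23)² = 802816/529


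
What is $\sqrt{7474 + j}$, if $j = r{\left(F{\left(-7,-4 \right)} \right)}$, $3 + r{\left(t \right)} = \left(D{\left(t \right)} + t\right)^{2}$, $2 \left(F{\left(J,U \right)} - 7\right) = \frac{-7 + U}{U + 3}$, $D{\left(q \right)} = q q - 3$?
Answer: $\frac{\sqrt{559105}}{4} \approx 186.93$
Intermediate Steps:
$D{\left(q \right)} = -3 + q^{2}$ ($D{\left(q \right)} = q^{2} - 3 = -3 + q^{2}$)
$F{\left(J,U \right)} = 7 + \frac{-7 + U}{2 \left(3 + U\right)}$ ($F{\left(J,U \right)} = 7 + \frac{\left(-7 + U\right) \frac{1}{U + 3}}{2} = 7 + \frac{\left(-7 + U\right) \frac{1}{3 + U}}{2} = 7 + \frac{\frac{1}{3 + U} \left(-7 + U\right)}{2} = 7 + \frac{-7 + U}{2 \left(3 + U\right)}$)
$r{\left(t \right)} = -3 + \left(-3 + t + t^{2}\right)^{2}$ ($r{\left(t \right)} = -3 + \left(\left(-3 + t^{2}\right) + t\right)^{2} = -3 + \left(-3 + t + t^{2}\right)^{2}$)
$j = \frac{439521}{16}$ ($j = -3 + \left(-3 + \frac{5 \left(7 + 3 \left(-4\right)\right)}{2 \left(3 - 4\right)} + \left(\frac{5 \left(7 + 3 \left(-4\right)\right)}{2 \left(3 - 4\right)}\right)^{2}\right)^{2} = -3 + \left(-3 + \frac{5 \left(7 - 12\right)}{2 \left(-1\right)} + \left(\frac{5 \left(7 - 12\right)}{2 \left(-1\right)}\right)^{2}\right)^{2} = -3 + \left(-3 + \frac{5}{2} \left(-1\right) \left(-5\right) + \left(\frac{5}{2} \left(-1\right) \left(-5\right)\right)^{2}\right)^{2} = -3 + \left(-3 + \frac{25}{2} + \left(\frac{25}{2}\right)^{2}\right)^{2} = -3 + \left(-3 + \frac{25}{2} + \frac{625}{4}\right)^{2} = -3 + \left(\frac{663}{4}\right)^{2} = -3 + \frac{439569}{16} = \frac{439521}{16} \approx 27470.0$)
$\sqrt{7474 + j} = \sqrt{7474 + \frac{439521}{16}} = \sqrt{\frac{559105}{16}} = \frac{\sqrt{559105}}{4}$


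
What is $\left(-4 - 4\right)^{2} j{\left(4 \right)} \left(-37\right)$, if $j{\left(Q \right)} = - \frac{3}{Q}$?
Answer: $1776$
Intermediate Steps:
$\left(-4 - 4\right)^{2} j{\left(4 \right)} \left(-37\right) = \left(-4 - 4\right)^{2} \left(- \frac{3}{4}\right) \left(-37\right) = \left(-8\right)^{2} \left(\left(-3\right) \frac{1}{4}\right) \left(-37\right) = 64 \left(- \frac{3}{4}\right) \left(-37\right) = \left(-48\right) \left(-37\right) = 1776$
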